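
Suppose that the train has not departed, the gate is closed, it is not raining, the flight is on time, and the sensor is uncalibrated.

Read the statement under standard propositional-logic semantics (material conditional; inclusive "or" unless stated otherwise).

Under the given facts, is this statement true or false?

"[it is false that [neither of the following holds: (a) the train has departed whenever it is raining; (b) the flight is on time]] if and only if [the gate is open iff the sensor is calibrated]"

Let R = "it is raining" (False), K = "the train has departed" (False), P = "the flight is delayed" (False), G = "the gate is open" (False), N = "the sensor is calibrated" (False).
Parsed as not ((R -> K) nor not P) iff (G iff N)

R -> K = False -> False = True
not P = not False = True
(R -> K) nor not P = True nor True = False
not ((R -> K) nor not P) = not False = True
G iff N = False iff False = True
not ((R -> K) nor not P) iff (G iff N) = True iff True = True

The statement is true.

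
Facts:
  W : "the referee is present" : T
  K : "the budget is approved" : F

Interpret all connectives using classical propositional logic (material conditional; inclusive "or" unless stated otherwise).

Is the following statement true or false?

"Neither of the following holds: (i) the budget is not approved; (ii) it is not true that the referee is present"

Values: K=F, W=T.
In symbols: ~K nor ~W

~K = ~F = T
~W = ~T = F
~K nor ~W = T nor F = F

The statement is false.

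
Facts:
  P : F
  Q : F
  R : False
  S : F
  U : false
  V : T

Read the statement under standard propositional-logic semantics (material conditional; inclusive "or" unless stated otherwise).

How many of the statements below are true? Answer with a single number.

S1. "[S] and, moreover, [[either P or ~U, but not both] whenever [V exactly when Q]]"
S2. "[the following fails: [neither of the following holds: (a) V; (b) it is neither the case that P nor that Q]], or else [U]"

S1: In symbols: S and ((V iff Q) -> (P xor not U))

V iff Q = True iff False = False
not U = not False = True
P xor not U = False xor True = True
(V iff Q) -> (P xor not U) = False -> True = True
S and ((V iff Q) -> (P xor not U)) = False and True = False
Hence S1 is false.

S2: Formalization: not (V nor (P nor Q)) or U

P nor Q = False nor False = True
V nor (P nor Q) = True nor True = False
not (V nor (P nor Q)) = not False = True
not (V nor (P nor Q)) or U = True or False = True
Hence S2 is true.

Count: 1.

1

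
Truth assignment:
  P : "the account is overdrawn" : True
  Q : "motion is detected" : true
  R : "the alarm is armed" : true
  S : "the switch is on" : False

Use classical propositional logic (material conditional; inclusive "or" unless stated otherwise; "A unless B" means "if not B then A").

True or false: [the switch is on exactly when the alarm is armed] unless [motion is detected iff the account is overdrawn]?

Formalization: (S <-> R) | (Q <-> P)

S <-> R = F <-> T = F
Q <-> P = T <-> T = T
(S <-> R) | (Q <-> P) = F | T = T

True.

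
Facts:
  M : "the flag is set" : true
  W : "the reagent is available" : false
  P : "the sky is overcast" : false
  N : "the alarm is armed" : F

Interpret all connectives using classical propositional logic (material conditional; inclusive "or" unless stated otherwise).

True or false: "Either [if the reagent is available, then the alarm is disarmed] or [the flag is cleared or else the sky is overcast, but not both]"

The statement is true.

Parsed as (W -> not N) or (not M xor P)

not N = not False = True
W -> not N = False -> True = True
not M = not True = False
not M xor P = False xor False = False
(W -> not N) or (not M xor P) = True or False = True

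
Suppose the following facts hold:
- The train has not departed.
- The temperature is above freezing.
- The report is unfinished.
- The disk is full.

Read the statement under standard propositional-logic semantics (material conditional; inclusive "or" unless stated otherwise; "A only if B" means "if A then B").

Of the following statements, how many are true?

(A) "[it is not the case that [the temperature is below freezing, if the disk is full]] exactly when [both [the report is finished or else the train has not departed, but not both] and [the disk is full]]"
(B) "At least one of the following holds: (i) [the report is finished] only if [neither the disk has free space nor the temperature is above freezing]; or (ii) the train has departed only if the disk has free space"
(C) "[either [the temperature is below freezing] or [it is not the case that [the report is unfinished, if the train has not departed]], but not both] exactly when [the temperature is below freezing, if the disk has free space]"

2

Let H = "the disk is full" (T), K = "the temperature is below freezing" (F), P = "the report is finished" (F), V = "the train has departed" (F).

(A): Formalization: ~(H -> K) <-> ((P xor ~V) & H)

H -> K = T -> F = F
~(H -> K) = ~F = T
~V = ~F = T
P xor ~V = F xor T = T
(P xor ~V) & H = T & T = T
~(H -> K) <-> ((P xor ~V) & H) = T <-> T = T
Hence (A) is true.

(B): This is (P -> (~H nor ~K)) | (V -> ~H).

~H = ~T = F
~K = ~F = T
~H nor ~K = F nor T = F
P -> (~H nor ~K) = F -> F = T
~H = ~T = F
V -> ~H = F -> F = T
(P -> (~H nor ~K)) | (V -> ~H) = T | T = T
Thus (B) is true.

(C): Parsed as (K xor ~(~V -> ~P)) <-> (~H -> K)

~V = ~F = T
~P = ~F = T
~V -> ~P = T -> T = T
~(~V -> ~P) = ~T = F
K xor ~(~V -> ~P) = F xor F = F
~H = ~T = F
~H -> K = F -> F = T
(K xor ~(~V -> ~P)) <-> (~H -> K) = F <-> T = F
So (C) is false.

True statements: 2 ((A), (B)).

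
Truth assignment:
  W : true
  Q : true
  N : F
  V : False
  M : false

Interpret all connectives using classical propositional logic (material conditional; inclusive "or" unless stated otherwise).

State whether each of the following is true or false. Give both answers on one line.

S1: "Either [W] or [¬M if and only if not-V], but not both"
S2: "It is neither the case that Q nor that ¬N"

S1 False; S2 False

S1: Parsed as W xor (not M iff not V)

not M = not False = True
not V = not False = True
not M iff not V = True iff True = True
W xor (not M iff not V) = True xor True = False
Thus S1 is false.

S2: Parsed as Q nor not N

not N = not False = True
Q nor not N = True nor True = False
Thus S2 is false.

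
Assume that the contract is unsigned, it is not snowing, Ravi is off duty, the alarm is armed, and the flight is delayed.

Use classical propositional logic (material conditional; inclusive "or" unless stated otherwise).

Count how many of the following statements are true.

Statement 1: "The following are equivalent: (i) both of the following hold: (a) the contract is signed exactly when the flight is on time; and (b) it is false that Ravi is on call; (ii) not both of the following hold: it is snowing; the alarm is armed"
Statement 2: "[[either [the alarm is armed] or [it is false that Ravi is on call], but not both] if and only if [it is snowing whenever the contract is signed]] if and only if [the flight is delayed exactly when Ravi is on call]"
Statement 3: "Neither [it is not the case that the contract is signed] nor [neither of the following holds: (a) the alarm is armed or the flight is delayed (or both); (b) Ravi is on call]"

Let P = "the contract is signed" (False), U = "the flight is delayed" (True), R = "Ravi is on call" (False), Q = "it is snowing" (False), S = "the alarm is armed" (True).

Statement 1: In symbols: ((P iff not U) and not R) iff (Q nand S)

not U = not True = False
P iff not U = False iff False = True
not R = not False = True
(P iff not U) and not R = True and True = True
Q nand S = False nand True = True
((P iff not U) and not R) iff (Q nand S) = True iff True = True
Hence Statement 1 is true.

Statement 2: This is ((S xor not R) iff (P -> Q)) iff (U iff R).

not R = not False = True
S xor not R = True xor True = False
P -> Q = False -> False = True
(S xor not R) iff (P -> Q) = False iff True = False
U iff R = True iff False = False
((S xor not R) iff (P -> Q)) iff (U iff R) = False iff False = True
Hence Statement 2 is true.

Statement 3: In symbols: not P nor ((S or U) nor R)

not P = not False = True
S or U = True or True = True
(S or U) nor R = True nor False = False
not P nor ((S or U) nor R) = True nor False = False
Thus Statement 3 is false.

2 of the 3 statements are true.

2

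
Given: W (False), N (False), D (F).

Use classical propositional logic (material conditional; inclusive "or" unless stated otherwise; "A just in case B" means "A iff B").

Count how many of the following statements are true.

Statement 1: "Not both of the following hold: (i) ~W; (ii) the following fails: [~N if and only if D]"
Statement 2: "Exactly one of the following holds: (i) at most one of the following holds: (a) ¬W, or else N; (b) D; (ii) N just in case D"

0

Statement 1: Parsed as ¬W ↑ ¬(¬N ↔ D)

¬W = ¬F = T
¬N = ¬F = T
¬N ↔ D = T ↔ F = F
¬(¬N ↔ D) = ¬F = T
¬W ↑ ¬(¬N ↔ D) = T ↑ T = F
Thus Statement 1 is false.

Statement 2: Parsed as ((¬W ∨ N) ↑ D) ⊕ (N ↔ D)

¬W = ¬F = T
¬W ∨ N = T ∨ F = T
(¬W ∨ N) ↑ D = T ↑ F = T
N ↔ D = F ↔ F = T
((¬W ∨ N) ↑ D) ⊕ (N ↔ D) = T ⊕ T = F
So Statement 2 is false.

True statements: 0 (none).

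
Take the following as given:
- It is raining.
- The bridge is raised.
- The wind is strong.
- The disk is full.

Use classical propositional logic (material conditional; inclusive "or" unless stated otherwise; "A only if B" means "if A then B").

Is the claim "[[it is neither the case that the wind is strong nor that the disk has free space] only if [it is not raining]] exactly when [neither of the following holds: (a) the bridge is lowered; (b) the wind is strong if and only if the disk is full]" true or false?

The statement is false.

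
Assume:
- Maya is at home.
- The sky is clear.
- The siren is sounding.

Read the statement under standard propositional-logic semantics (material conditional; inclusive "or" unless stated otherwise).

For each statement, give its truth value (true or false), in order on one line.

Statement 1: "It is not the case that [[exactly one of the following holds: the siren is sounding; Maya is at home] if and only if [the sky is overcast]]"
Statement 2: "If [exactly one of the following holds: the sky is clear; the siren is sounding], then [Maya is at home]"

Statement 1 false, Statement 2 true

Let R = "the siren is sounding" (T), P = "Maya is at home" (T), Q = "the sky is overcast" (F).

Statement 1: Formalization: ~((R xor P) <-> Q)

R xor P = T xor T = F
(R xor P) <-> Q = F <-> F = T
~((R xor P) <-> Q) = ~T = F
Thus Statement 1 is false.

Statement 2: In symbols: (~Q xor R) -> P

~Q = ~F = T
~Q xor R = T xor T = F
(~Q xor R) -> P = F -> T = T
Hence Statement 2 is true.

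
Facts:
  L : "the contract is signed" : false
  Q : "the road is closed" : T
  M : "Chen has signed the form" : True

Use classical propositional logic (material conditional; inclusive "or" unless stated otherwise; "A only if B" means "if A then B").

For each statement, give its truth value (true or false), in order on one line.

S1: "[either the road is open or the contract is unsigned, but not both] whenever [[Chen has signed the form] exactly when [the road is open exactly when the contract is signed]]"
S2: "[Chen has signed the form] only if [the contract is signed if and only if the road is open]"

S1 true / S2 true

S1: In symbols: (M ↔ (¬Q ↔ L)) → (¬Q ⊕ ¬L)

¬Q = ¬T = F
¬Q ↔ L = F ↔ F = T
M ↔ (¬Q ↔ L) = T ↔ T = T
¬Q = ¬T = F
¬L = ¬F = T
¬Q ⊕ ¬L = F ⊕ T = T
(M ↔ (¬Q ↔ L)) → (¬Q ⊕ ¬L) = T → T = T
Thus S1 is true.

S2: Parsed as M → (L ↔ ¬Q)

¬Q = ¬T = F
L ↔ ¬Q = F ↔ F = T
M → (L ↔ ¬Q) = T → T = T
So S2 is true.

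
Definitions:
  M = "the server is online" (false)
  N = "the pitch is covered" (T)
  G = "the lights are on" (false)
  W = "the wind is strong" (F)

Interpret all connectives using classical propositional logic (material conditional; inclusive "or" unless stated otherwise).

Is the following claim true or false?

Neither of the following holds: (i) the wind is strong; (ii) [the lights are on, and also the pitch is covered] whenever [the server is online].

False.

This is W nor (M -> (G & N)).

G & N = F & T = F
M -> (G & N) = F -> F = T
W nor (M -> (G & N)) = F nor T = F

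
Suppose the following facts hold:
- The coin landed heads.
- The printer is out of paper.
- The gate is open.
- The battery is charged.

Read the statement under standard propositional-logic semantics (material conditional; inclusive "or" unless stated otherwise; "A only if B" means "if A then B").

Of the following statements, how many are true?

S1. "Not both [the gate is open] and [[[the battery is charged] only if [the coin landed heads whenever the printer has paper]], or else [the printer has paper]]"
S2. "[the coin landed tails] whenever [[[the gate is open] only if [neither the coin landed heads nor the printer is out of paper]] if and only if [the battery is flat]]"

0

Let D = "the gate is open" (True), W = "the battery is charged" (True), G = "the printer has paper" (False), P = "the coin landed heads" (True).

S1: This is D nand ((W -> (G -> P)) or G).

G -> P = False -> True = True
W -> (G -> P) = True -> True = True
(W -> (G -> P)) or G = True or False = True
D nand ((W -> (G -> P)) or G) = True nand True = False
So S1 is false.

S2: In symbols: ((D -> (P nor not G)) iff not W) -> not P

not G = not False = True
P nor not G = True nor True = False
D -> (P nor not G) = True -> False = False
not W = not True = False
(D -> (P nor not G)) iff not W = False iff False = True
not P = not True = False
((D -> (P nor not G)) iff not W) -> not P = True -> False = False
Hence S2 is false.

True statements: 0 (none).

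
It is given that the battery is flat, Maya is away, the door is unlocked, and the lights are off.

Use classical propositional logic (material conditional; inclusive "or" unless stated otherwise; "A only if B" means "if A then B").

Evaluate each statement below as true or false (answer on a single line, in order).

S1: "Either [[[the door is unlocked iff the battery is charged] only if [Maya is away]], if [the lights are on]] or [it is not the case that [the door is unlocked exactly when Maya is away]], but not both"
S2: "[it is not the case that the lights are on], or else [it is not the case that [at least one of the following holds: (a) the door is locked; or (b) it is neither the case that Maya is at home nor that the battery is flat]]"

Let H = "the lights are on" (False), K = "the door is locked" (False), U = "the battery is charged" (False), R = "Maya is at home" (False).

S1: Formalization: (H -> ((not K iff U) -> not R)) xor not (not K iff not R)

not K = not False = True
not K iff U = True iff False = False
not R = not False = True
(not K iff U) -> not R = False -> True = True
H -> ((not K iff U) -> not R) = False -> True = True
not K = not False = True
not R = not False = True
not K iff not R = True iff True = True
not (not K iff not R) = not True = False
(H -> ((not K iff U) -> not R)) xor not (not K iff not R) = True xor False = True
Hence S1 is true.

S2: Parsed as not H or not (K or (R nor not U))

not H = not False = True
not U = not False = True
R nor not U = False nor True = False
K or (R nor not U) = False or False = False
not (K or (R nor not U)) = not False = True
not H or not (K or (R nor not U)) = True or True = True
Thus S2 is true.

S1 T / S2 T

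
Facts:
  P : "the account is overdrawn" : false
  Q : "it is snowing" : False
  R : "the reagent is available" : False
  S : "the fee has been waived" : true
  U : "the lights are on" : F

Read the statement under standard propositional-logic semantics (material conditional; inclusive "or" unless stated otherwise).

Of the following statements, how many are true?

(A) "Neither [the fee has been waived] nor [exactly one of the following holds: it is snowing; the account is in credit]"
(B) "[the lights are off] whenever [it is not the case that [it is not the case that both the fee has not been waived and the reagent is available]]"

(A): Parsed as S ↓ (Q ⊕ ¬P)

¬P = ¬F = T
Q ⊕ ¬P = F ⊕ T = T
S ↓ (Q ⊕ ¬P) = T ↓ T = F
Hence (A) is false.

(B): In symbols: ¬(¬S ↑ R) → ¬U

¬S = ¬T = F
¬S ↑ R = F ↑ F = T
¬(¬S ↑ R) = ¬T = F
¬U = ¬F = T
¬(¬S ↑ R) → ¬U = F → T = T
Thus (B) is true.

Count: 1.

1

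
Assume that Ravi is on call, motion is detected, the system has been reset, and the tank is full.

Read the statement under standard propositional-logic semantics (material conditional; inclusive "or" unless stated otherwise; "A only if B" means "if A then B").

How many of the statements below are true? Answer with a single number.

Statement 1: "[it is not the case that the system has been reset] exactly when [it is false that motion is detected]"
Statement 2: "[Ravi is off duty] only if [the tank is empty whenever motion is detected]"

Let R = "the system has been reset" (True), Q = "motion is detected" (True), P = "Ravi is on call" (True), S = "the tank is full" (True).

Statement 1: This is not R iff not Q.

not R = not True = False
not Q = not True = False
not R iff not Q = False iff False = True
Hence Statement 1 is true.

Statement 2: Parsed as not P -> (Q -> not S)

not P = not True = False
not S = not True = False
Q -> not S = True -> False = False
not P -> (Q -> not S) = False -> False = True
Thus Statement 2 is true.

Count: 2.

2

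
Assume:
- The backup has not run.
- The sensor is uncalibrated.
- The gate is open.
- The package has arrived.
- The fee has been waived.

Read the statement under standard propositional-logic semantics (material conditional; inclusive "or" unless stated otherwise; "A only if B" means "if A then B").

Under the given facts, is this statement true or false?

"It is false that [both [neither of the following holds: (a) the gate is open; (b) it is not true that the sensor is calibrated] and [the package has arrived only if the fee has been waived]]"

Let U = "the gate is open" (True), Q = "the sensor is calibrated" (False), W = "the package has arrived" (True), R = "the fee has been waived" (True).
In symbols: not ((U nor not Q) and (W -> R))

not Q = not False = True
U nor not Q = True nor True = False
W -> R = True -> True = True
(U nor not Q) and (W -> R) = False and True = False
not ((U nor not Q) and (W -> R)) = not False = True

true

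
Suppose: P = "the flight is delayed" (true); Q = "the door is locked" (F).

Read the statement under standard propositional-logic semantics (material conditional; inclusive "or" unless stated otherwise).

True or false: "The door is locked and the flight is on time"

This is Q ∧ ¬P.

¬P = ¬T = F
Q ∧ ¬P = F ∧ F = F

The statement is false.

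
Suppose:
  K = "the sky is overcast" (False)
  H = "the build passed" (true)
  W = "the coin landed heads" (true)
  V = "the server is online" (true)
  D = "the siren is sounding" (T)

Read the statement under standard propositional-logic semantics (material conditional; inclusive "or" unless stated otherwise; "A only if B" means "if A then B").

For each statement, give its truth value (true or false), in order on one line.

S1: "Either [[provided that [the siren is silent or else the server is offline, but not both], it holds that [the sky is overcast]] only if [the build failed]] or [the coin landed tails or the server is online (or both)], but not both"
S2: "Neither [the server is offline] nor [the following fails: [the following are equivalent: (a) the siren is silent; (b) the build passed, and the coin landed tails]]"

S1 true / S2 true

S1: This is (((not D xor not V) -> K) -> not H) xor (not W or V).

not D = not True = False
not V = not True = False
not D xor not V = False xor False = False
(not D xor not V) -> K = False -> False = True
not H = not True = False
((not D xor not V) -> K) -> not H = True -> False = False
not W = not True = False
not W or V = False or True = True
(((not D xor not V) -> K) -> not H) xor (not W or V) = False xor True = True
So S1 is true.

S2: In symbols: not V nor not (not D iff (H and not W))

not V = not True = False
not D = not True = False
not W = not True = False
H and not W = True and False = False
not D iff (H and not W) = False iff False = True
not (not D iff (H and not W)) = not True = False
not V nor not (not D iff (H and not W)) = False nor False = True
So S2 is true.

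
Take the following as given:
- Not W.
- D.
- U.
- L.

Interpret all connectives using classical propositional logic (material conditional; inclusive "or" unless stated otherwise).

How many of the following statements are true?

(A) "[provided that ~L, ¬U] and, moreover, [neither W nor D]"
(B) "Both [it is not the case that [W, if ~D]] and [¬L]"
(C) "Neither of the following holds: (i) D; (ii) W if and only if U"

0

(A): Parsed as (not L -> not U) and (W nor D)

not L = not True = False
not U = not True = False
not L -> not U = False -> False = True
W nor D = False nor True = False
(not L -> not U) and (W nor D) = True and False = False
Thus (A) is false.

(B): This is not (not D -> W) and not L.

not D = not True = False
not D -> W = False -> False = True
not (not D -> W) = not True = False
not L = not True = False
not (not D -> W) and not L = False and False = False
So (B) is false.

(C): This is D nor (W iff U).

W iff U = False iff True = False
D nor (W iff U) = True nor False = False
So (C) is false.

0 of the 3 statements are true (none).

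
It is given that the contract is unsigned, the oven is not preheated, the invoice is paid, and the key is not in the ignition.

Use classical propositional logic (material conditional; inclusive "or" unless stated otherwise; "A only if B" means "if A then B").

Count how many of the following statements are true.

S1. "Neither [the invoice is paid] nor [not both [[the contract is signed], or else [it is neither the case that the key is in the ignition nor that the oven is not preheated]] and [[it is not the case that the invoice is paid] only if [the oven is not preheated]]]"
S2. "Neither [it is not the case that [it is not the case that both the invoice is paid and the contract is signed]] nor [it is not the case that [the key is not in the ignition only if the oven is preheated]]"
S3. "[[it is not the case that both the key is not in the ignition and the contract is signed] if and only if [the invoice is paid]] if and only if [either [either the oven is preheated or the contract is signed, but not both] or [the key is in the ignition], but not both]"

Let V = "the invoice is paid" (T), P = "the contract is signed" (F), W = "the key is in the ignition" (F), K = "the oven is preheated" (F).

S1: Parsed as V nor ((P | (W nor ~K)) nand (~V -> ~K))

~K = ~F = T
W nor ~K = F nor T = F
P | (W nor ~K) = F | F = F
~V = ~T = F
~K = ~F = T
~V -> ~K = F -> T = T
(P | (W nor ~K)) nand (~V -> ~K) = F nand T = T
V nor ((P | (W nor ~K)) nand (~V -> ~K)) = T nor T = F
Hence S1 is false.

S2: Formalization: ~(V nand P) nor ~(~W -> K)

V nand P = T nand F = T
~(V nand P) = ~T = F
~W = ~F = T
~W -> K = T -> F = F
~(~W -> K) = ~F = T
~(V nand P) nor ~(~W -> K) = F nor T = F
Hence S2 is false.

S3: In symbols: ((~W nand P) <-> V) <-> ((K xor P) xor W)

~W = ~F = T
~W nand P = T nand F = T
(~W nand P) <-> V = T <-> T = T
K xor P = F xor F = F
(K xor P) xor W = F xor F = F
((~W nand P) <-> V) <-> ((K xor P) xor W) = T <-> F = F
Thus S3 is false.

True statements: 0 (none).

0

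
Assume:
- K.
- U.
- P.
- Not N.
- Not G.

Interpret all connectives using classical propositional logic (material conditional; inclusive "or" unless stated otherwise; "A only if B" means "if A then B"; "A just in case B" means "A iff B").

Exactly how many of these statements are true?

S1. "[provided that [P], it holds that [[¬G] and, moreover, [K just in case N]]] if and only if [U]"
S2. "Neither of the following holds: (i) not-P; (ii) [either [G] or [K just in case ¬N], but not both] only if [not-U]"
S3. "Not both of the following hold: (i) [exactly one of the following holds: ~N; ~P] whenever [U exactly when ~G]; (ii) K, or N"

1

S1: This is (P -> (not G and (K iff N))) iff U.

not G = not False = True
K iff N = True iff False = False
not G and (K iff N) = True and False = False
P -> (not G and (K iff N)) = True -> False = False
(P -> (not G and (K iff N))) iff U = False iff True = False
Thus S1 is false.

S2: This is not P nor ((G xor (K iff not N)) -> not U).

not P = not True = False
not N = not False = True
K iff not N = True iff True = True
G xor (K iff not N) = False xor True = True
not U = not True = False
(G xor (K iff not N)) -> not U = True -> False = False
not P nor ((G xor (K iff not N)) -> not U) = False nor False = True
Hence S2 is true.

S3: Parsed as ((U iff not G) -> (not N xor not P)) nand (K or N)

not G = not False = True
U iff not G = True iff True = True
not N = not False = True
not P = not True = False
not N xor not P = True xor False = True
(U iff not G) -> (not N xor not P) = True -> True = True
K or N = True or False = True
((U iff not G) -> (not N xor not P)) nand (K or N) = True nand True = False
Thus S3 is false.

True statements: 1.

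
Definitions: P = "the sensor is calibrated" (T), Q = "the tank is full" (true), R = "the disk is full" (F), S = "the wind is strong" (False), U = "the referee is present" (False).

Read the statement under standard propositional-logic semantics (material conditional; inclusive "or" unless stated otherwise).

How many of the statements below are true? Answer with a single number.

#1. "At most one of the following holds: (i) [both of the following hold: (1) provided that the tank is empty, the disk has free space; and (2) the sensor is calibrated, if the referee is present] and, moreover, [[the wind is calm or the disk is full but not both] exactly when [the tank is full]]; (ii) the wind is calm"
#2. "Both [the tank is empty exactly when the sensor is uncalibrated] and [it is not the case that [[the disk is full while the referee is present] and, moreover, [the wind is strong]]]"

1

#1: This is (((not Q -> not R) and (U -> P)) and ((not S xor R) iff Q)) nand not S.

not Q = not True = False
not R = not False = True
not Q -> not R = False -> True = True
U -> P = False -> True = True
(not Q -> not R) and (U -> P) = True and True = True
not S = not False = True
not S xor R = True xor False = True
(not S xor R) iff Q = True iff True = True
((not Q -> not R) and (U -> P)) and ((not S xor R) iff Q) = True and True = True
not S = not False = True
(((not Q -> not R) and (U -> P)) and ((not S xor R) iff Q)) nand not S = True nand True = False
So #1 is false.

#2: Formalization: (not Q iff not P) and not ((R and U) and S)

not Q = not True = False
not P = not True = False
not Q iff not P = False iff False = True
R and U = False and False = False
(R and U) and S = False and False = False
not ((R and U) and S) = not False = True
(not Q iff not P) and not ((R and U) and S) = True and True = True
So #2 is true.

Count: 1.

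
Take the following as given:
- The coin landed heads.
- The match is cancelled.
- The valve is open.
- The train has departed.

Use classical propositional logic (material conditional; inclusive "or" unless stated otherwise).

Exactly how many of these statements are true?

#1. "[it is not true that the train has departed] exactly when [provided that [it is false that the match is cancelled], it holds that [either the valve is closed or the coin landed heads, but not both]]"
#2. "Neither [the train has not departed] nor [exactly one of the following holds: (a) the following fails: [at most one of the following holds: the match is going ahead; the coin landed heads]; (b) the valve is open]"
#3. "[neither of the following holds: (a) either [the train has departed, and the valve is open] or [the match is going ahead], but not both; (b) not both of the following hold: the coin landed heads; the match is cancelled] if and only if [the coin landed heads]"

Let S = "the train has departed" (True), K = "the match is cancelled" (True), L = "the valve is open" (True), W = "the coin landed heads" (True).

#1: This is not S iff (not K -> (not L xor W)).

not S = not True = False
not K = not True = False
not L = not True = False
not L xor W = False xor True = True
not K -> (not L xor W) = False -> True = True
not S iff (not K -> (not L xor W)) = False iff True = False
Thus #1 is false.

#2: Formalization: not S nor (not (not K nand W) xor L)

not S = not True = False
not K = not True = False
not K nand W = False nand True = True
not (not K nand W) = not True = False
not (not K nand W) xor L = False xor True = True
not S nor (not (not K nand W) xor L) = False nor True = False
Thus #2 is false.

#3: Formalization: (((S and L) xor not K) nor (W nand K)) iff W

S and L = True and True = True
not K = not True = False
(S and L) xor not K = True xor False = True
W nand K = True nand True = False
((S and L) xor not K) nor (W nand K) = True nor False = False
(((S and L) xor not K) nor (W nand K)) iff W = False iff True = False
Thus #3 is false.

Count: 0.

0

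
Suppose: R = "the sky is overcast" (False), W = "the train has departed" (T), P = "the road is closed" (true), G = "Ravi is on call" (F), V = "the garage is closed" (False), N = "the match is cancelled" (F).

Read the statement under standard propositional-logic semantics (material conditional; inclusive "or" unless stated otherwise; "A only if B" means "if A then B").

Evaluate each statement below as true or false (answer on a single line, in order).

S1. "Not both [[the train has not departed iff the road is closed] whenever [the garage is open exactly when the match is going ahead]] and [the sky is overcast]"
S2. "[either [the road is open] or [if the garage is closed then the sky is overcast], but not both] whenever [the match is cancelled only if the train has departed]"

S1: Parsed as ((not V iff not N) -> (not W iff P)) nand R

not V = not False = True
not N = not False = True
not V iff not N = True iff True = True
not W = not True = False
not W iff P = False iff True = False
(not V iff not N) -> (not W iff P) = True -> False = False
((not V iff not N) -> (not W iff P)) nand R = False nand False = True
So S1 is true.

S2: Formalization: (N -> W) -> (not P xor (V -> R))

N -> W = False -> True = True
not P = not True = False
V -> R = False -> False = True
not P xor (V -> R) = False xor True = True
(N -> W) -> (not P xor (V -> R)) = True -> True = True
So S2 is true.

S1 True; S2 True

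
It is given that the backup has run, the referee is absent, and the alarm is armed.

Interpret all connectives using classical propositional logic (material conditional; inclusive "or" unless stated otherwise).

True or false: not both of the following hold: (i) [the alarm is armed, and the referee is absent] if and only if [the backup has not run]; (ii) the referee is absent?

true

Let H = "the alarm is armed" (T), W = "the referee is present" (F), N = "the backup has run" (T).
Parsed as ((H ∧ ¬W) ↔ ¬N) ↑ ¬W

¬W = ¬F = T
H ∧ ¬W = T ∧ T = T
¬N = ¬T = F
(H ∧ ¬W) ↔ ¬N = T ↔ F = F
¬W = ¬F = T
((H ∧ ¬W) ↔ ¬N) ↑ ¬W = F ↑ T = T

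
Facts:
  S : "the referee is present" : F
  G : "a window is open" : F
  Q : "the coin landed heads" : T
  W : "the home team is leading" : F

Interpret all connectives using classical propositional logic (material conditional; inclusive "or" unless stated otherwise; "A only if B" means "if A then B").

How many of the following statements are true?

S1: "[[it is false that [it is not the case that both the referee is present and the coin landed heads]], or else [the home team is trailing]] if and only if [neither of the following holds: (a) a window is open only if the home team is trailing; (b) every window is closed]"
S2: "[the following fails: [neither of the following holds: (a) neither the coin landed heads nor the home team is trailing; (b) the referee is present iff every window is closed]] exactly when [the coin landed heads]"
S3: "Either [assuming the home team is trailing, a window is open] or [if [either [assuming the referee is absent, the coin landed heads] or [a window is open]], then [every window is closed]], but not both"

1

S1: In symbols: (~(S nand Q) | ~W) <-> ((G -> ~W) nor ~G)

S nand Q = F nand T = T
~(S nand Q) = ~T = F
~W = ~F = T
~(S nand Q) | ~W = F | T = T
~W = ~F = T
G -> ~W = F -> T = T
~G = ~F = T
(G -> ~W) nor ~G = T nor T = F
(~(S nand Q) | ~W) <-> ((G -> ~W) nor ~G) = T <-> F = F
Thus S1 is false.

S2: In symbols: ~((Q nor ~W) nor (S <-> ~G)) <-> Q

~W = ~F = T
Q nor ~W = T nor T = F
~G = ~F = T
S <-> ~G = F <-> T = F
(Q nor ~W) nor (S <-> ~G) = F nor F = T
~((Q nor ~W) nor (S <-> ~G)) = ~T = F
~((Q nor ~W) nor (S <-> ~G)) <-> Q = F <-> T = F
Thus S2 is false.

S3: Formalization: (~W -> G) xor (((~S -> Q) | G) -> ~G)

~W = ~F = T
~W -> G = T -> F = F
~S = ~F = T
~S -> Q = T -> T = T
(~S -> Q) | G = T | F = T
~G = ~F = T
((~S -> Q) | G) -> ~G = T -> T = T
(~W -> G) xor (((~S -> Q) | G) -> ~G) = F xor T = T
Hence S3 is true.

True statements: 1 (S3).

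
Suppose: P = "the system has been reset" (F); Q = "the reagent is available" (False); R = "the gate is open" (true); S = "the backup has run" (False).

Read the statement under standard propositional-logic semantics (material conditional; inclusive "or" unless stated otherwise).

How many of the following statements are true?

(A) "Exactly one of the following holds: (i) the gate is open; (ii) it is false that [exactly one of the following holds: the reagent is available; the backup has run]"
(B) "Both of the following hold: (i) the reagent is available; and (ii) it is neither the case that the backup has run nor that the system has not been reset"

(A): Parsed as R xor not (Q xor S)

Q xor S = False xor False = False
not (Q xor S) = not False = True
R xor not (Q xor S) = True xor True = False
So (A) is false.

(B): This is Q and (S nor not P).

not P = not False = True
S nor not P = False nor True = False
Q and (S nor not P) = False and False = False
Thus (B) is false.

True statements: 0 (none).

0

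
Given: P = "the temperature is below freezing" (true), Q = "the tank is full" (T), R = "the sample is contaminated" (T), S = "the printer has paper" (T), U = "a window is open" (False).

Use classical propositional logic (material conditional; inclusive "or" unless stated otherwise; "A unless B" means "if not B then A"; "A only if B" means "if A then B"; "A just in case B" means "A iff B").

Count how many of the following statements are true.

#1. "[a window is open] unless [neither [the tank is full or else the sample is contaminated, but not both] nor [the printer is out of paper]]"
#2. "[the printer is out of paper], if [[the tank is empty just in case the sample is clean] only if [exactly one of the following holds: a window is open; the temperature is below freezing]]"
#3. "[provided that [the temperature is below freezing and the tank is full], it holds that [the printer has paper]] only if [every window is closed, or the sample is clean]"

#1: This is U ∨ ((Q ⊕ R) ↓ ¬S).

Q ⊕ R = T ⊕ T = F
¬S = ¬T = F
(Q ⊕ R) ↓ ¬S = F ↓ F = T
U ∨ ((Q ⊕ R) ↓ ¬S) = F ∨ T = T
So #1 is true.

#2: In symbols: ((¬Q ↔ ¬R) → (U ⊕ P)) → ¬S

¬Q = ¬T = F
¬R = ¬T = F
¬Q ↔ ¬R = F ↔ F = T
U ⊕ P = F ⊕ T = T
(¬Q ↔ ¬R) → (U ⊕ P) = T → T = T
¬S = ¬T = F
((¬Q ↔ ¬R) → (U ⊕ P)) → ¬S = T → F = F
So #2 is false.

#3: Formalization: ((P ∧ Q) → S) → (¬U ∨ ¬R)

P ∧ Q = T ∧ T = T
(P ∧ Q) → S = T → T = T
¬U = ¬F = T
¬R = ¬T = F
¬U ∨ ¬R = T ∨ F = T
((P ∧ Q) → S) → (¬U ∨ ¬R) = T → T = T
So #3 is true.

True statements: 2 (#1, #3).

2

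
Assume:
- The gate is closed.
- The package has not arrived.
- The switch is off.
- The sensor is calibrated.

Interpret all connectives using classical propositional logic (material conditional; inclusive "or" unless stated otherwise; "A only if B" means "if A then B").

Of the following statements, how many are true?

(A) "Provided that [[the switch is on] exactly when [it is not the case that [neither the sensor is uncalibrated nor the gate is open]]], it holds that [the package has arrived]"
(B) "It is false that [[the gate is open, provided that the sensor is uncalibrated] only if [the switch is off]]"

0

Let R = "the switch is on" (F), S = "the sensor is calibrated" (T), P = "the gate is open" (F), Q = "the package has arrived" (F).

(A): In symbols: (R ↔ ¬(¬S ↓ P)) → Q

¬S = ¬T = F
¬S ↓ P = F ↓ F = T
¬(¬S ↓ P) = ¬T = F
R ↔ ¬(¬S ↓ P) = F ↔ F = T
(R ↔ ¬(¬S ↓ P)) → Q = T → F = F
Hence (A) is false.

(B): In symbols: ¬((¬S → P) → ¬R)

¬S = ¬T = F
¬S → P = F → F = T
¬R = ¬F = T
(¬S → P) → ¬R = T → T = T
¬((¬S → P) → ¬R) = ¬T = F
So (B) is false.

Count: 0.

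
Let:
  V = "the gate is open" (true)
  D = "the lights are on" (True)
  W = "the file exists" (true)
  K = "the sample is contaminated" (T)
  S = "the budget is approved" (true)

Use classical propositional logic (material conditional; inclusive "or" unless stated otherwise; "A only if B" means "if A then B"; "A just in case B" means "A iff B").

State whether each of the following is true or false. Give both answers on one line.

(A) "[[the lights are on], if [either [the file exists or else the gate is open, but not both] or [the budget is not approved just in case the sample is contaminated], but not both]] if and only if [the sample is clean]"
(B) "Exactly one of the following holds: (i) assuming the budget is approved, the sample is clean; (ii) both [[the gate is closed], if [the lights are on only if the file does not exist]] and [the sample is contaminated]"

(A): Formalization: (((W xor V) xor (~S <-> K)) -> D) <-> ~K

W xor V = T xor T = F
~S = ~T = F
~S <-> K = F <-> T = F
(W xor V) xor (~S <-> K) = F xor F = F
((W xor V) xor (~S <-> K)) -> D = F -> T = T
~K = ~T = F
(((W xor V) xor (~S <-> K)) -> D) <-> ~K = T <-> F = F
Hence (A) is false.

(B): Formalization: (S -> ~K) xor (((D -> ~W) -> ~V) & K)

~K = ~T = F
S -> ~K = T -> F = F
~W = ~T = F
D -> ~W = T -> F = F
~V = ~T = F
(D -> ~W) -> ~V = F -> F = T
((D -> ~W) -> ~V) & K = T & T = T
(S -> ~K) xor (((D -> ~W) -> ~V) & K) = F xor T = T
So (B) is true.

(A) false; (B) true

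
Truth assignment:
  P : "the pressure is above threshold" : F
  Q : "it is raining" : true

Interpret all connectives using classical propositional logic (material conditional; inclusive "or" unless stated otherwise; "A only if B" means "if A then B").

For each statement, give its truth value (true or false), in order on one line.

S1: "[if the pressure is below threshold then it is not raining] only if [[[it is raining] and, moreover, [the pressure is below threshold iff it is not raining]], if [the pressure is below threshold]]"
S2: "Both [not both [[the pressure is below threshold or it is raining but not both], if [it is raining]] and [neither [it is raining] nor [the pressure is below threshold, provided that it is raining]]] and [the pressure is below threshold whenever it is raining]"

S1: Parsed as (not P -> not Q) -> (not P -> (Q and (not P iff not Q)))

not P = not False = True
not Q = not True = False
not P -> not Q = True -> False = False
not P = not False = True
not P = not False = True
not Q = not True = False
not P iff not Q = True iff False = False
Q and (not P iff not Q) = True and False = False
not P -> (Q and (not P iff not Q)) = True -> False = False
(not P -> not Q) -> (not P -> (Q and (not P iff not Q))) = False -> False = True
Thus S1 is true.

S2: This is ((Q -> (not P xor Q)) nand (Q nor (Q -> not P))) and (Q -> not P).

not P = not False = True
not P xor Q = True xor True = False
Q -> (not P xor Q) = True -> False = False
not P = not False = True
Q -> not P = True -> True = True
Q nor (Q -> not P) = True nor True = False
(Q -> (not P xor Q)) nand (Q nor (Q -> not P)) = False nand False = True
not P = not False = True
Q -> not P = True -> True = True
((Q -> (not P xor Q)) nand (Q nor (Q -> not P))) and (Q -> not P) = True and True = True
So S2 is true.

S1 T / S2 T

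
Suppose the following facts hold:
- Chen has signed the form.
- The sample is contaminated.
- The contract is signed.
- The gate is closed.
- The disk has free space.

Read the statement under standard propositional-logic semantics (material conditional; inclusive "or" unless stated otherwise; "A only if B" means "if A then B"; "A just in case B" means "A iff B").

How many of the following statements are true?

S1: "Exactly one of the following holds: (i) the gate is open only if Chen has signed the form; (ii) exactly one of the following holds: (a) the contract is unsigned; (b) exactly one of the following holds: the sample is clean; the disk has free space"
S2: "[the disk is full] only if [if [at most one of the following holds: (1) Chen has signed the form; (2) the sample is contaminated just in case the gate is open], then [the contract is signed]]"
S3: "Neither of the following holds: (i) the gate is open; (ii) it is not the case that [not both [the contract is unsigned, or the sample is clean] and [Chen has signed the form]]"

2

Let U = "the gate is open" (F), Q = "Chen has signed the form" (T), S = "the contract is signed" (T), W = "the sample is contaminated" (T), M = "the disk is full" (F).

S1: This is (U → Q) ⊕ (¬S ⊕ (¬W ⊕ ¬M)).

U → Q = F → T = T
¬S = ¬T = F
¬W = ¬T = F
¬M = ¬F = T
¬W ⊕ ¬M = F ⊕ T = T
¬S ⊕ (¬W ⊕ ¬M) = F ⊕ T = T
(U → Q) ⊕ (¬S ⊕ (¬W ⊕ ¬M)) = T ⊕ T = F
Hence S1 is false.

S2: Formalization: M → ((Q ↑ (W ↔ U)) → S)

W ↔ U = T ↔ F = F
Q ↑ (W ↔ U) = T ↑ F = T
(Q ↑ (W ↔ U)) → S = T → T = T
M → ((Q ↑ (W ↔ U)) → S) = F → T = T
Thus S2 is true.

S3: Formalization: U ↓ ¬((¬S ∨ ¬W) ↑ Q)

¬S = ¬T = F
¬W = ¬T = F
¬S ∨ ¬W = F ∨ F = F
(¬S ∨ ¬W) ↑ Q = F ↑ T = T
¬((¬S ∨ ¬W) ↑ Q) = ¬T = F
U ↓ ¬((¬S ∨ ¬W) ↑ Q) = F ↓ F = T
Hence S3 is true.

True statements: 2 (S2, S3).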